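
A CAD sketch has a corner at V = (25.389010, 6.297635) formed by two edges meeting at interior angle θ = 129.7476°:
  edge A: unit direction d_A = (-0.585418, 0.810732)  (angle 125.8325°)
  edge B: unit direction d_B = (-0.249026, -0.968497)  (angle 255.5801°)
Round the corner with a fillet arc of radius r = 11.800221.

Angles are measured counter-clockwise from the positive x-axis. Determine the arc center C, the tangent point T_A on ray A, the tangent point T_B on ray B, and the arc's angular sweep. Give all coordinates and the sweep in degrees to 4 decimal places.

center=(12.5824,3.8763) T_A=(22.1492,10.7844) T_B=(24.0108,0.9378) sweep=50.2524

bisector direction at 190.7063° = (-0.982592,-0.185775)
center distance |VC| = r/sin(θ/2) = 11.800221/sin(64.8738°) = 13.033522
C = V + |VC|·bis = (12.5824,3.8763)
T_A = V + ((C−V)·d_A)·d_A = V + 5.5342·d_A = (22.1492,10.7844)
T_B = V + ((C−V)·d_B)·d_B = V + 5.5342·d_B = (24.0108,0.9378)
sweep = 180° − θ = 50.2524°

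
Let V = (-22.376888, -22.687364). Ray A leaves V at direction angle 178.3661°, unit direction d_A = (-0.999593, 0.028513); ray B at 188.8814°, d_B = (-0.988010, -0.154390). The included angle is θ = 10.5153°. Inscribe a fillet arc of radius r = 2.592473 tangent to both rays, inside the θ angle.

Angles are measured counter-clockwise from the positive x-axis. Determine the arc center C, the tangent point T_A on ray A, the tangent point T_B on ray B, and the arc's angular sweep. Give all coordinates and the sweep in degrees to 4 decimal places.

center=(-50.6118,-24.4755) T_A=(-50.5378,-21.8841) T_B=(-50.2115,-27.0369) sweep=169.4847

bisector direction at 183.6238° = (-0.998001,-0.063204)
center distance |VC| = r/sin(θ/2) = 2.592473/sin(5.2576°) = 28.291428
C = V + |VC|·bis = (-50.6118,-24.4755)
T_A = V + ((C−V)·d_A)·d_A = V + 28.1724·d_A = (-50.5378,-21.8841)
T_B = V + ((C−V)·d_B)·d_B = V + 28.1724·d_B = (-50.2115,-27.0369)
sweep = 180° − θ = 169.4847°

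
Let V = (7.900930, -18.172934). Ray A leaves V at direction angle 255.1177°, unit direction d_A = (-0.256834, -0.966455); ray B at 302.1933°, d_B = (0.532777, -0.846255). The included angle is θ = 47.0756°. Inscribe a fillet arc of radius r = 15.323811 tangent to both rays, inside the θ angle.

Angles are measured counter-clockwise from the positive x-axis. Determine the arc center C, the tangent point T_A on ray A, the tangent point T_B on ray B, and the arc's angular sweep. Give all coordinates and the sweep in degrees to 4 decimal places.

center=(13.6756,-56.1074) T_A=(-1.1342,-52.1717) T_B=(26.6434,-47.9432) sweep=132.9244

bisector direction at 278.6555° = (0.150493,-0.988611)
center distance |VC| = r/sin(θ/2) = 15.323811/sin(23.5378°) = 38.371498
C = V + |VC|·bis = (13.6756,-56.1074)
T_A = V + ((C−V)·d_A)·d_A = V + 35.1789·d_A = (-1.1342,-52.1717)
T_B = V + ((C−V)·d_B)·d_B = V + 35.1789·d_B = (26.6434,-47.9432)
sweep = 180° − θ = 132.9244°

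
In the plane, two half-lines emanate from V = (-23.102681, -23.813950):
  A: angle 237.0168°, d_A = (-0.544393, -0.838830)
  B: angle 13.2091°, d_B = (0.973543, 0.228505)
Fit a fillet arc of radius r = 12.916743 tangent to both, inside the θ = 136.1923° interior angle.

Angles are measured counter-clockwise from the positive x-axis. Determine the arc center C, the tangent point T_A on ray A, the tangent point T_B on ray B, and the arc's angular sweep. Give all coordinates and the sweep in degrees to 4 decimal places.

bisector direction at 305.1129° = (0.575190,-0.818020)
center distance |VC| = r/sin(θ/2) = 12.916743/sin(68.0961°) = 13.921737
C = V + |VC|·bis = (-15.0950,-35.2022)
T_A = V + ((C−V)·d_A)·d_A = V + 5.1935·d_A = (-25.9300,-28.1704)
T_B = V + ((C−V)·d_B)·d_B = V + 5.1935·d_B = (-18.0466,-22.6272)
sweep = 180° − θ = 43.8077°

center=(-15.0950,-35.2022) T_A=(-25.9300,-28.1704) T_B=(-18.0466,-22.6272) sweep=43.8077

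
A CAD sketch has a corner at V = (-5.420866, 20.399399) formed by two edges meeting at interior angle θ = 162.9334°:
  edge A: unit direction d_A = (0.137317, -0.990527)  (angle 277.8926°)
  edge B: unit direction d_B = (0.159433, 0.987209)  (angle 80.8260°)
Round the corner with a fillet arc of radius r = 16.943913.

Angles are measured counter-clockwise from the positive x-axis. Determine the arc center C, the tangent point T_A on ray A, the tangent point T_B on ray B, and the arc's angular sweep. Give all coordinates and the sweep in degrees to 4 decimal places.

bisector direction at 359.3593° = (0.999937,-0.011182)
center distance |VC| = r/sin(θ/2) = 16.943913/sin(81.4667°) = 17.133585
C = V + |VC|·bis = (11.7116,20.2078)
T_A = V + ((C−V)·d_A)·d_A = V + 2.5424·d_A = (-5.0718,17.8811)
T_B = V + ((C−V)·d_B)·d_B = V + 2.5424·d_B = (-5.0155,22.9092)
sweep = 180° − θ = 17.0666°

center=(11.7116,20.2078) T_A=(-5.0718,17.8811) T_B=(-5.0155,22.9092) sweep=17.0666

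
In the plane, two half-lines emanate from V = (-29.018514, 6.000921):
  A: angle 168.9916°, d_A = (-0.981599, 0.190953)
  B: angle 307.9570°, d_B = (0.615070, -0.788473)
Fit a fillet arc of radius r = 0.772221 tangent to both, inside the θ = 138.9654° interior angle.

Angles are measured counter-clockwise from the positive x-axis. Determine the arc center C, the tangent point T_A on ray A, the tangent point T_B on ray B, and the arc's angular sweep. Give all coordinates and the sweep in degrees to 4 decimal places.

bisector direction at 238.4743° = (-0.522881,-0.852406)
center distance |VC| = r/sin(θ/2) = 0.772221/sin(69.4827°) = 0.824523
C = V + |VC|·bis = (-29.4496,5.2981)
T_A = V + ((C−V)·d_A)·d_A = V + 0.2890·d_A = (-29.3022,6.0561)
T_B = V + ((C−V)·d_B)·d_B = V + 0.2890·d_B = (-28.8408,5.7731)
sweep = 180° − θ = 41.0346°

center=(-29.4496,5.2981) T_A=(-29.3022,6.0561) T_B=(-28.8408,5.7731) sweep=41.0346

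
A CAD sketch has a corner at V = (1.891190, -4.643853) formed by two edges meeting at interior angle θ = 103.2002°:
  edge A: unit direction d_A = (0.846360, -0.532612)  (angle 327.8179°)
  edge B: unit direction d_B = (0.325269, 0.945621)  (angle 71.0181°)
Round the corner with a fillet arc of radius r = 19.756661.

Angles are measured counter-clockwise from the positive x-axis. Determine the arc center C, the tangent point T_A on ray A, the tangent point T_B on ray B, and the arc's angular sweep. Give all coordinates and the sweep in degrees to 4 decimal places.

center=(25.6669,3.7373) T_A=(15.1442,-12.9840) T_B=(6.9845,10.1635) sweep=76.7998

bisector direction at 19.4180° = (0.943118,0.332457)
center distance |VC| = r/sin(θ/2) = 19.756661/sin(51.6001°) = 25.209645
C = V + |VC|·bis = (25.6669,3.7373)
T_A = V + ((C−V)·d_A)·d_A = V + 15.6589·d_A = (15.1442,-12.9840)
T_B = V + ((C−V)·d_B)·d_B = V + 15.6589·d_B = (6.9845,10.1635)
sweep = 180° − θ = 76.7998°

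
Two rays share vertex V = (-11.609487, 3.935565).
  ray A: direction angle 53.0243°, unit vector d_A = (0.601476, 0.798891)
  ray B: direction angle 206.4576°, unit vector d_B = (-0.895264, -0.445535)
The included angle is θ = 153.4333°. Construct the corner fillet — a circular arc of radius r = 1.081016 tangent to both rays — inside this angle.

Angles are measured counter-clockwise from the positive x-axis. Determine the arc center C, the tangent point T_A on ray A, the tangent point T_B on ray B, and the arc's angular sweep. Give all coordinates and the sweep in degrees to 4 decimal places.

center=(-12.3196,4.7897) T_A=(-11.4560,4.1394) T_B=(-11.8380,3.8219) sweep=26.5667

bisector direction at 129.7409° = (-0.639318,0.768943)
center distance |VC| = r/sin(θ/2) = 1.081016/sin(76.7167°) = 1.110733
C = V + |VC|·bis = (-12.3196,4.7897)
T_A = V + ((C−V)·d_A)·d_A = V + 0.2552·d_A = (-11.4560,4.1394)
T_B = V + ((C−V)·d_B)·d_B = V + 0.2552·d_B = (-11.8380,3.8219)
sweep = 180° − θ = 26.5667°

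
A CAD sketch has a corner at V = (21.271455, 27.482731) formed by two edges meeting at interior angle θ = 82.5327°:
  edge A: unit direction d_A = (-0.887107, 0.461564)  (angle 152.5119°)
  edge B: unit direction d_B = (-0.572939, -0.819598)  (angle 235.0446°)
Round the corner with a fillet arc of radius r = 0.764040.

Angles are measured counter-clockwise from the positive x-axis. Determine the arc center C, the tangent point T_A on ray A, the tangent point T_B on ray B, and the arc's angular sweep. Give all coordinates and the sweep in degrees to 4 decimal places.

bisector direction at 193.7783° = (-0.971225,-0.238165)
center distance |VC| = r/sin(θ/2) = 0.764040/sin(41.2664°) = 1.158408
C = V + |VC|·bis = (20.1464,27.2068)
T_A = V + ((C−V)·d_A)·d_A = V + 0.8707·d_A = (20.4990,27.8846)
T_B = V + ((C−V)·d_B)·d_B = V + 0.8707·d_B = (20.7726,26.7691)
sweep = 180° − θ = 97.4673°

center=(20.1464,27.2068) T_A=(20.4990,27.8846) T_B=(20.7726,26.7691) sweep=97.4673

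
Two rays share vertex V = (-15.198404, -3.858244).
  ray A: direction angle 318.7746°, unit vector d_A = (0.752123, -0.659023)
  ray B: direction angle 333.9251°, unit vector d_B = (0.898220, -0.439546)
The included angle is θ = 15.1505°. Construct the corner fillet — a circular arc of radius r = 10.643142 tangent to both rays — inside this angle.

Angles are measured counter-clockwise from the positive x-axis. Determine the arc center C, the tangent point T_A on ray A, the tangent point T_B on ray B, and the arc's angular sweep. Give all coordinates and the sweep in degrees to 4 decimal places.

center=(52.0083,-48.5951) T_A=(44.9942,-56.6001) T_B=(56.6865,-39.0352) sweep=164.8495

bisector direction at 326.3499° = (0.832437,-0.554120)
center distance |VC| = r/sin(θ/2) = 10.643142/sin(7.5752°) = 80.734939
C = V + |VC|·bis = (52.0083,-48.5951)
T_A = V + ((C−V)·d_A)·d_A = V + 80.0303·d_A = (44.9942,-56.6001)
T_B = V + ((C−V)·d_B)·d_B = V + 80.0303·d_B = (56.6865,-39.0352)
sweep = 180° − θ = 164.8495°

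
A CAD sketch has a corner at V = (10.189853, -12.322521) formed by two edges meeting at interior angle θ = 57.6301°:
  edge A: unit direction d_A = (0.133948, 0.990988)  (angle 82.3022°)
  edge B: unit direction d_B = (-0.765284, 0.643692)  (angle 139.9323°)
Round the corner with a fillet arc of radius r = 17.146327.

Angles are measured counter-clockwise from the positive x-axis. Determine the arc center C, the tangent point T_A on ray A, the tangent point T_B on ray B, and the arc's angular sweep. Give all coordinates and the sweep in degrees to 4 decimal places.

bisector direction at 111.1172° = (-0.360278,0.932845)
center distance |VC| = r/sin(θ/2) = 17.146327/sin(28.8150°) = 35.574485
C = V + |VC|·bis = (-2.6268,20.8630)
T_A = V + ((C−V)·d_A)·d_A = V + 31.1697·d_A = (14.3650,18.5662)
T_B = V + ((C−V)·d_B)·d_B = V + 31.1697·d_B = (-13.6638,7.7411)
sweep = 180° − θ = 122.3699°

center=(-2.6268,20.8630) T_A=(14.3650,18.5662) T_B=(-13.6638,7.7411) sweep=122.3699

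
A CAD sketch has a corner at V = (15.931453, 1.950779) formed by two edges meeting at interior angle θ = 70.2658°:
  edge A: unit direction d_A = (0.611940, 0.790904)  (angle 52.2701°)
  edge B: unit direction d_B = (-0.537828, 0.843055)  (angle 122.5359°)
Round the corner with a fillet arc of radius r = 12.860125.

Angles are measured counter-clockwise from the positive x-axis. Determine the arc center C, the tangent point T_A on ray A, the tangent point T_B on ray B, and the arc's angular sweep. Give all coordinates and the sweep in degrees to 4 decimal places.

bisector direction at 87.4030° = (0.045311,0.998973)
center distance |VC| = r/sin(θ/2) = 12.860125/sin(35.1329°) = 22.346976
C = V + |VC|·bis = (16.9440,24.2748)
T_A = V + ((C−V)·d_A)·d_A = V + 18.2758·d_A = (27.1151,16.4052)
T_B = V + ((C−V)·d_B)·d_B = V + 18.2758·d_B = (6.1022,17.3583)
sweep = 180° − θ = 109.7342°

center=(16.9440,24.2748) T_A=(27.1151,16.4052) T_B=(6.1022,17.3583) sweep=109.7342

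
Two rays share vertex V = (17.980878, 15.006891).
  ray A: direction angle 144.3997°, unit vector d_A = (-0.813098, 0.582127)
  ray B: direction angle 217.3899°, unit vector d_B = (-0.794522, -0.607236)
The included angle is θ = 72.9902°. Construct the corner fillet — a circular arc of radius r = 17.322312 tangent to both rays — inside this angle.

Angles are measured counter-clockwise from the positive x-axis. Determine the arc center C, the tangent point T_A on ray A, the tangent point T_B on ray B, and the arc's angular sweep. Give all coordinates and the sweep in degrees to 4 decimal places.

bisector direction at 180.8948° = (-0.999878,-0.015617)
center distance |VC| = r/sin(θ/2) = 17.322312/sin(36.4951°) = 29.125169
C = V + |VC|·bis = (-11.1407,14.5521)
T_A = V + ((C−V)·d_A)·d_A = V + 23.4139·d_A = (-1.0570,28.6368)
T_B = V + ((C−V)·d_B)·d_B = V + 23.4139·d_B = (-0.6220,0.7891)
sweep = 180° − θ = 107.0098°

center=(-11.1407,14.5521) T_A=(-1.0570,28.6368) T_B=(-0.6220,0.7891) sweep=107.0098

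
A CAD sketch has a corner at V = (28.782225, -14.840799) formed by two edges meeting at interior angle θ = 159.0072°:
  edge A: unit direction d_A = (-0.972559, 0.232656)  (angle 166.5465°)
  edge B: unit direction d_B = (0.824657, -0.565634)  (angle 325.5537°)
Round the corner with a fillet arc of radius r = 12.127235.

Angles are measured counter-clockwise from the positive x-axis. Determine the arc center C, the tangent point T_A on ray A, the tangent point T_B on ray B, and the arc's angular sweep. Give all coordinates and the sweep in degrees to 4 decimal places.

center=(23.7755,-26.1125) T_A=(26.5970,-14.3181) T_B=(30.6351,-16.1117) sweep=20.9928

bisector direction at 246.0501° = (-0.405938,-0.913901)
center distance |VC| = r/sin(θ/2) = 12.127235/sin(79.5036°) = 12.333621
C = V + |VC|·bis = (23.7755,-26.1125)
T_A = V + ((C−V)·d_A)·d_A = V + 2.2469·d_A = (26.5970,-14.3181)
T_B = V + ((C−V)·d_B)·d_B = V + 2.2469·d_B = (30.6351,-16.1117)
sweep = 180° − θ = 20.9928°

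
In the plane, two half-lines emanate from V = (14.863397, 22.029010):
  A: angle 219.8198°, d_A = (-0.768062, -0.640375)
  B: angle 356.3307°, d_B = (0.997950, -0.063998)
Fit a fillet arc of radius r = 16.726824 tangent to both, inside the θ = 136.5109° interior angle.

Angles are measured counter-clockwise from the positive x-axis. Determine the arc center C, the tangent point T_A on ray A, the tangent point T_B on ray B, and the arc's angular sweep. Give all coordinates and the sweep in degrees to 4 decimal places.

center=(20.4507,4.9095) T_A=(9.7393,17.7568) T_B=(21.5212,21.6021) sweep=43.4891

bisector direction at 288.0752° = (0.310266,-0.950650)
center distance |VC| = r/sin(θ/2) = 16.726824/sin(68.2554°) = 18.008201
C = V + |VC|·bis = (20.4507,4.9095)
T_A = V + ((C−V)·d_A)·d_A = V + 6.6715·d_A = (9.7393,17.7568)
T_B = V + ((C−V)·d_B)·d_B = V + 6.6715·d_B = (21.5212,21.6021)
sweep = 180° − θ = 43.4891°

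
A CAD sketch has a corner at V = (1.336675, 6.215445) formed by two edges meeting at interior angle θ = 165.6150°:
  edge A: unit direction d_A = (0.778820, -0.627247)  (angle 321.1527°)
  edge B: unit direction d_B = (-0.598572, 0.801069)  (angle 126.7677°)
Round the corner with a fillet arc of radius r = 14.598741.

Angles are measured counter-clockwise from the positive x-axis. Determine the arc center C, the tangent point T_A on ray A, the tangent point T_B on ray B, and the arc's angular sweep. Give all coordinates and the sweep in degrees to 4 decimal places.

center=(11.9285,16.4297) T_A=(2.7715,5.0599) T_B=(0.2339,7.6913) sweep=14.3850

bisector direction at 43.9602° = (0.719822,0.694159)
center distance |VC| = r/sin(θ/2) = 14.598741/sin(82.8075°) = 14.714528
C = V + |VC|·bis = (11.9285,16.4297)
T_A = V + ((C−V)·d_A)·d_A = V + 1.8423·d_A = (2.7715,5.0599)
T_B = V + ((C−V)·d_B)·d_B = V + 1.8423·d_B = (0.2339,7.6913)
sweep = 180° − θ = 14.3850°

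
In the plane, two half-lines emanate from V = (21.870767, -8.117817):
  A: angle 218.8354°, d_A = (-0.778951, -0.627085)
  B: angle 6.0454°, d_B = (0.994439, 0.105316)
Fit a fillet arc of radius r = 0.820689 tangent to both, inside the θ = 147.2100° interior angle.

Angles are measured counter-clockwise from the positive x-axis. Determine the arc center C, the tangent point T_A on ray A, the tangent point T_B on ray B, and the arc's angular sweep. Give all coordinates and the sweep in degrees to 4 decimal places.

bisector direction at 292.4404° = (0.381722,-0.924277)
center distance |VC| = r/sin(θ/2) = 0.820689/sin(73.6050°) = 0.855474
C = V + |VC|·bis = (22.1973,-8.9085)
T_A = V + ((C−V)·d_A)·d_A = V + 0.2415·d_A = (21.6827,-8.2692)
T_B = V + ((C−V)·d_B)·d_B = V + 0.2415·d_B = (22.1109,-8.0924)
sweep = 180° − θ = 32.7900°

center=(22.1973,-8.9085) T_A=(21.6827,-8.2692) T_B=(22.1109,-8.0924) sweep=32.7900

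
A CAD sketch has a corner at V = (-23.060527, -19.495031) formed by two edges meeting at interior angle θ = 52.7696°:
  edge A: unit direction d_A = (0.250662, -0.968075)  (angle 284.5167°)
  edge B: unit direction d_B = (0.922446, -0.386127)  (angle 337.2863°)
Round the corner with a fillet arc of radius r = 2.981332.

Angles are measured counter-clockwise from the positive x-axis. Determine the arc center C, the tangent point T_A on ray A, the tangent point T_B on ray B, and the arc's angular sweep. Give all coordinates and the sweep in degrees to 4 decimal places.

center=(-18.6679,-24.5657) T_A=(-21.5541,-25.3130) T_B=(-17.5168,-21.8156) sweep=127.2304

bisector direction at 310.9015° = (0.654761,-0.755836)
center distance |VC| = r/sin(θ/2) = 2.981332/sin(26.3848°) = 6.708705
C = V + |VC|·bis = (-18.6679,-24.5657)
T_A = V + ((C−V)·d_A)·d_A = V + 6.0099·d_A = (-21.5541,-25.3130)
T_B = V + ((C−V)·d_B)·d_B = V + 6.0099·d_B = (-17.5168,-21.8156)
sweep = 180° − θ = 127.2304°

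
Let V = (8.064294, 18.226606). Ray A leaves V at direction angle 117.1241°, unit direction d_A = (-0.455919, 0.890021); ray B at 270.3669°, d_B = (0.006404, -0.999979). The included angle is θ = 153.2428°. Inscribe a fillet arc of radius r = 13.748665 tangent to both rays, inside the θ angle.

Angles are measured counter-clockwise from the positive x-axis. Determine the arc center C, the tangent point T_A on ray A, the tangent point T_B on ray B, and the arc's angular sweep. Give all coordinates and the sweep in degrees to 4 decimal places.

bisector direction at 193.7455° = (-0.971361,-0.237610)
center distance |VC| = r/sin(θ/2) = 13.748665/sin(76.6214°) = 14.132179
C = V + |VC|·bis = (-5.6631,14.8687)
T_A = V + ((C−V)·d_A)·d_A = V + 3.2700·d_A = (6.5735,21.1369)
T_B = V + ((C−V)·d_B)·d_B = V + 3.2700·d_B = (8.0852,14.9567)
sweep = 180° − θ = 26.7572°

center=(-5.6631,14.8687) T_A=(6.5735,21.1369) T_B=(8.0852,14.9567) sweep=26.7572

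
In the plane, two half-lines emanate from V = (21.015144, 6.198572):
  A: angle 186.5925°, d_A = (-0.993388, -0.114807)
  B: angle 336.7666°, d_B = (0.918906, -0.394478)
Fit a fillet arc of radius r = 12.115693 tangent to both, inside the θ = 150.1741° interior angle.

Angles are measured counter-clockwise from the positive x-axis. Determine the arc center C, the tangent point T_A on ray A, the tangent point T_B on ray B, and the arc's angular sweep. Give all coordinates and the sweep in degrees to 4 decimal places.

bisector direction at 261.6796° = (-0.144709,-0.989474)
center distance |VC| = r/sin(θ/2) = 12.115693/sin(75.0871°) = 12.537999
C = V + |VC|·bis = (19.2008,-6.2075)
T_A = V + ((C−V)·d_A)·d_A = V + 3.2267·d_A = (17.8098,5.8281)
T_B = V + ((C−V)·d_B)·d_B = V + 3.2267·d_B = (23.9801,4.9257)
sweep = 180° − θ = 29.8259°

center=(19.2008,-6.2075) T_A=(17.8098,5.8281) T_B=(23.9801,4.9257) sweep=29.8259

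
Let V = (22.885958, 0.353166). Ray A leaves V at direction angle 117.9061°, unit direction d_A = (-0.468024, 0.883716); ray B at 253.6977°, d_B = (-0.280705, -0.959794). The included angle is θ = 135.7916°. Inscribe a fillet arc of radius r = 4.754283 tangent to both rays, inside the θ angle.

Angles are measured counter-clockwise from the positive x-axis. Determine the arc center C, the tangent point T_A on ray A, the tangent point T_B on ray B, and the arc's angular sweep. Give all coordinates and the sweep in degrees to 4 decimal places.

center=(17.7808,-0.1656) T_A=(21.9822,2.0596) T_B=(22.3439,-1.5001) sweep=44.2084

bisector direction at 185.8019° = (-0.994877,-0.101089)
center distance |VC| = r/sin(θ/2) = 4.754283/sin(67.8958°) = 5.131438
C = V + |VC|·bis = (17.7808,-0.1656)
T_A = V + ((C−V)·d_A)·d_A = V + 1.9309·d_A = (21.9822,2.0596)
T_B = V + ((C−V)·d_B)·d_B = V + 1.9309·d_B = (22.3439,-1.5001)
sweep = 180° − θ = 44.2084°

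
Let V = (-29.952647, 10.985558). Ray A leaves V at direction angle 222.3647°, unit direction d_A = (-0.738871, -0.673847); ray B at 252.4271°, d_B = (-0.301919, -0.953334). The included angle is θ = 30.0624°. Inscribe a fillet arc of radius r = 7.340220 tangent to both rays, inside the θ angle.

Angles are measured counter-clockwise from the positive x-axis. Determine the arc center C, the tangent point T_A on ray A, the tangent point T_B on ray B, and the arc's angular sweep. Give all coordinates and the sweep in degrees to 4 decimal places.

bisector direction at 237.3959° = (-0.538831,-0.842414)
center distance |VC| = r/sin(θ/2) = 7.340220/sin(15.0312°) = 28.302918
C = V + |VC|·bis = (-45.2031,-12.8572)
T_A = V + ((C−V)·d_A)·d_A = V + 27.3345·d_A = (-50.1493,-7.4337)
T_B = V + ((C−V)·d_B)·d_B = V + 27.3345·d_B = (-38.2055,-15.0734)
sweep = 180° − θ = 149.9376°

center=(-45.2031,-12.8572) T_A=(-50.1493,-7.4337) T_B=(-38.2055,-15.0734) sweep=149.9376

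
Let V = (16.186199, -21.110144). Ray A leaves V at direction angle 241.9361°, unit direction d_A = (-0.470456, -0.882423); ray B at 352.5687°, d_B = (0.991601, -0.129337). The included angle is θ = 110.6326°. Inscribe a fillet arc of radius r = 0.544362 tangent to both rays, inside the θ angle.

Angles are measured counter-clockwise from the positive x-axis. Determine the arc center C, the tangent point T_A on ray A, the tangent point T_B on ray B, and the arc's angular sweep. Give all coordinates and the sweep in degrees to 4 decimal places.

bisector direction at 297.2524° = (0.457911,-0.888998)
center distance |VC| = r/sin(θ/2) = 0.544362/sin(55.3163°) = 0.661994
C = V + |VC|·bis = (16.4893,-21.6987)
T_A = V + ((C−V)·d_A)·d_A = V + 0.3767·d_A = (16.0090,-21.4426)
T_B = V + ((C−V)·d_B)·d_B = V + 0.3767·d_B = (16.5597,-21.1589)
sweep = 180° − θ = 69.3674°

center=(16.4893,-21.6987) T_A=(16.0090,-21.4426) T_B=(16.5597,-21.1589) sweep=69.3674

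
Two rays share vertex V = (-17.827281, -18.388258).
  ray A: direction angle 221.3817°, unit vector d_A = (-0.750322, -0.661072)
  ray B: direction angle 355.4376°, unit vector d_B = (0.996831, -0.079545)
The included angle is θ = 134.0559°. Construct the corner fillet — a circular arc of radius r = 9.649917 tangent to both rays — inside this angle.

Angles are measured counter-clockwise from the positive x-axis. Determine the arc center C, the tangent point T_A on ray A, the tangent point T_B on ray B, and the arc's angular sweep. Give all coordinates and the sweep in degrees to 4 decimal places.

bisector direction at 288.4096° = (0.315809,-0.948823)
center distance |VC| = r/sin(θ/2) = 9.649917/sin(67.0280°) = 10.481118
C = V + |VC|·bis = (-14.5173,-28.3330)
T_A = V + ((C−V)·d_A)·d_A = V + 4.0906·d_A = (-20.8965,-21.0924)
T_B = V + ((C−V)·d_B)·d_B = V + 4.0906·d_B = (-13.7497,-18.7136)
sweep = 180° − θ = 45.9441°

center=(-14.5173,-28.3330) T_A=(-20.8965,-21.0924) T_B=(-13.7497,-18.7136) sweep=45.9441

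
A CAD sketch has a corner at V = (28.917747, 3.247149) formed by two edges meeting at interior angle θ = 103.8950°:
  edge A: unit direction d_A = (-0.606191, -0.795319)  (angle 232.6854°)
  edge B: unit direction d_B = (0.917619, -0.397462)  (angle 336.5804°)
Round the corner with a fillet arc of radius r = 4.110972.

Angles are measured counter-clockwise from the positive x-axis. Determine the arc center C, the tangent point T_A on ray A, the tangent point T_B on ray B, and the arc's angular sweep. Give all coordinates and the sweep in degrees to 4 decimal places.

bisector direction at 284.6329° = (0.252625,-0.967564)
center distance |VC| = r/sin(θ/2) = 4.110972/sin(51.9475°) = 5.220638
C = V + |VC|·bis = (30.2366,-1.8042)
T_A = V + ((C−V)·d_A)·d_A = V + 3.2179·d_A = (26.9671,0.6879)
T_B = V + ((C−V)·d_B)·d_B = V + 3.2179·d_B = (31.8706,1.9682)
sweep = 180° − θ = 76.1050°

center=(30.2366,-1.8042) T_A=(26.9671,0.6879) T_B=(31.8706,1.9682) sweep=76.1050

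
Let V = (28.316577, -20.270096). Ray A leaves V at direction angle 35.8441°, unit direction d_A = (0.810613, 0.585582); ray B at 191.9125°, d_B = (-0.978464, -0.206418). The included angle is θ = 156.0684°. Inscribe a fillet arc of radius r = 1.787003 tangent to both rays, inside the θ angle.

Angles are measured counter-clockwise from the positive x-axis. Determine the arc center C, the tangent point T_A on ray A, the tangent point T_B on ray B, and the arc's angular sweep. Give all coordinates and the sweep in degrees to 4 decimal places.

center=(27.5771,-18.5998) T_A=(28.6236,-20.0483) T_B=(27.9460,-20.3483) sweep=23.9316

bisector direction at 113.8783° = (-0.404795,0.914407)
center distance |VC| = r/sin(θ/2) = 1.787003/sin(78.0342°) = 1.826694
C = V + |VC|·bis = (27.5771,-18.5998)
T_A = V + ((C−V)·d_A)·d_A = V + 0.3787·d_A = (28.6236,-20.0483)
T_B = V + ((C−V)·d_B)·d_B = V + 0.3787·d_B = (27.9460,-20.3483)
sweep = 180° − θ = 23.9316°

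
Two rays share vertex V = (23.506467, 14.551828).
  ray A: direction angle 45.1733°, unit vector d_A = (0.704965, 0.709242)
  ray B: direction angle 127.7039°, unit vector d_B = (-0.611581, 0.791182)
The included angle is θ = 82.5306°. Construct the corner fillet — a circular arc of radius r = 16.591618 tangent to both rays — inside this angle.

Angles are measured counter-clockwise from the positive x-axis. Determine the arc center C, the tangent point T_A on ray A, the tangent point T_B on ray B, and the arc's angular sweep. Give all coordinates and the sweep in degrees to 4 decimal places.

center=(25.0691,39.6593) T_A=(36.8366,27.9628) T_B=(11.9421,29.5122) sweep=97.4694

bisector direction at 86.4386° = (0.062118,0.998069)
center distance |VC| = r/sin(θ/2) = 16.591618/sin(41.2653°) = 25.156098
C = V + |VC|·bis = (25.0691,39.6593)
T_A = V + ((C−V)·d_A)·d_A = V + 18.9089·d_A = (36.8366,27.9628)
T_B = V + ((C−V)·d_B)·d_B = V + 18.9089·d_B = (11.9421,29.5122)
sweep = 180° − θ = 97.4694°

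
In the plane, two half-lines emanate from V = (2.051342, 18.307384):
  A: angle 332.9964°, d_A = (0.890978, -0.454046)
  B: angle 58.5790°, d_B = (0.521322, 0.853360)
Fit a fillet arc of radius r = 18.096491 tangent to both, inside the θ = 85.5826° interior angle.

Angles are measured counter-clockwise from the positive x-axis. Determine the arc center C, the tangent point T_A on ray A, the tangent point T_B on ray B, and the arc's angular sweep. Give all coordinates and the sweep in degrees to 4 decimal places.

bisector direction at 15.7877° = (0.962276,0.272074)
center distance |VC| = r/sin(θ/2) = 18.096491/sin(42.7913°) = 26.638738
C = V + |VC|·bis = (27.6852,25.5551)
T_A = V + ((C−V)·d_A)·d_A = V + 19.5484·d_A = (19.4685,9.4315)
T_B = V + ((C−V)·d_B)·d_B = V + 19.5484·d_B = (12.2424,34.9892)
sweep = 180° − θ = 94.4174°

center=(27.6852,25.5551) T_A=(19.4685,9.4315) T_B=(12.2424,34.9892) sweep=94.4174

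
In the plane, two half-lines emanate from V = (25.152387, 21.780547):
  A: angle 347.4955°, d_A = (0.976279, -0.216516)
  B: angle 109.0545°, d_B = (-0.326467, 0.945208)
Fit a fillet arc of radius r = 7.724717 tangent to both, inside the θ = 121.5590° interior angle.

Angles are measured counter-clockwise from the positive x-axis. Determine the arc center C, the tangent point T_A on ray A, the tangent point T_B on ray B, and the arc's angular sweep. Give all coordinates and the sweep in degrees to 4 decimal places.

bisector direction at 48.2750° = (0.665556,0.746348)
center distance |VC| = r/sin(θ/2) = 7.724717/sin(60.7795°) = 8.851033
C = V + |VC|·bis = (31.0432,28.3865)
T_A = V + ((C−V)·d_A)·d_A = V + 4.3208·d_A = (29.3707,20.8450)
T_B = V + ((C−V)·d_B)·d_B = V + 4.3208·d_B = (23.7418,25.8646)
sweep = 180° − θ = 58.4410°

center=(31.0432,28.3865) T_A=(29.3707,20.8450) T_B=(23.7418,25.8646) sweep=58.4410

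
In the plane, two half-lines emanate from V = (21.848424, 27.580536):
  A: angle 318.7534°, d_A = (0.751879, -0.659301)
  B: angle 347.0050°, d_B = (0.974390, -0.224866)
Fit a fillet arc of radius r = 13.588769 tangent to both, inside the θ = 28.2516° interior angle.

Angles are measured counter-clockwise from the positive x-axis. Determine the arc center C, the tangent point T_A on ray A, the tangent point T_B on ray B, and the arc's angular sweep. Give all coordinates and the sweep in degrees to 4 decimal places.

bisector direction at 332.8792° = (0.890047,-0.455868)
center distance |VC| = r/sin(θ/2) = 13.588769/sin(14.1258°) = 55.679875
C = V + |VC|·bis = (71.4062,2.1979)
T_A = V + ((C−V)·d_A)·d_A = V + 53.9962·d_A = (62.4471,-8.0192)
T_B = V + ((C−V)·d_B)·d_B = V + 53.9962·d_B = (74.4618,15.4386)
sweep = 180° − θ = 151.7484°

center=(71.4062,2.1979) T_A=(62.4471,-8.0192) T_B=(74.4618,15.4386) sweep=151.7484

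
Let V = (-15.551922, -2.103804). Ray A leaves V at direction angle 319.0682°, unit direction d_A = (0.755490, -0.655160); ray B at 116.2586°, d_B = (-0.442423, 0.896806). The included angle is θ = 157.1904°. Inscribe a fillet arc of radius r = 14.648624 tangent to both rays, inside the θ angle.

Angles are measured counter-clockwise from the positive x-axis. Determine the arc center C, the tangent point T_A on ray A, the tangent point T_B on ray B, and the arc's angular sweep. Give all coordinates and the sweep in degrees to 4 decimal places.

bisector direction at 37.6634° = (0.791614,0.611021)
center distance |VC| = r/sin(θ/2) = 14.648624/sin(78.5952°) = 14.943693
C = V + |VC|·bis = (-3.7223,7.0271)
T_A = V + ((C−V)·d_A)·d_A = V + 2.9550·d_A = (-13.3195,-4.0398)
T_B = V + ((C−V)·d_B)·d_B = V + 2.9550·d_B = (-16.8593,0.5462)
sweep = 180° − θ = 22.8096°

center=(-3.7223,7.0271) T_A=(-13.3195,-4.0398) T_B=(-16.8593,0.5462) sweep=22.8096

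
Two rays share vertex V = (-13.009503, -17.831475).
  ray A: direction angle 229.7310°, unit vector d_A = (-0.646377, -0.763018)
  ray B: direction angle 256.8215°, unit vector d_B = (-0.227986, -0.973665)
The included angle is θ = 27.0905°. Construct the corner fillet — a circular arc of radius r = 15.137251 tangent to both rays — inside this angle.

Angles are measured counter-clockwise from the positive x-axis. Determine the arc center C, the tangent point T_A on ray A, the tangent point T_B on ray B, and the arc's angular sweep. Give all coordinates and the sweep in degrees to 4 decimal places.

bisector direction at 243.2763° = (-0.449689,-0.893185)
center distance |VC| = r/sin(θ/2) = 15.137251/sin(13.5452°) = 64.630213
C = V + |VC|·bis = (-42.0730,-75.5582)
T_A = V + ((C−V)·d_A)·d_A = V + 62.8325·d_A = (-53.6230,-65.7738)
T_B = V + ((C−V)·d_B)·d_B = V + 62.8325·d_B = (-27.3344,-79.0093)
sweep = 180° − θ = 152.9095°

center=(-42.0730,-75.5582) T_A=(-53.6230,-65.7738) T_B=(-27.3344,-79.0093) sweep=152.9095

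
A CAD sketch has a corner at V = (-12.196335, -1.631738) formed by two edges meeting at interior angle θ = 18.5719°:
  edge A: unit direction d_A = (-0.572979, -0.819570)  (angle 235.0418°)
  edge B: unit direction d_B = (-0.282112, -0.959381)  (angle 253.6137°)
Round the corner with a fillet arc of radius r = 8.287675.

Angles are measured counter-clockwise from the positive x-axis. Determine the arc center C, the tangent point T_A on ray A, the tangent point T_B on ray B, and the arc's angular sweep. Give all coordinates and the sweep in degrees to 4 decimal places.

bisector direction at 244.3277° = (-0.433223,-0.901287)
center distance |VC| = r/sin(θ/2) = 8.287675/sin(9.2859°) = 51.360817
C = V + |VC|·bis = (-34.4470,-47.9226)
T_A = V + ((C−V)·d_A)·d_A = V + 50.6878·d_A = (-41.2393,-43.1739)
T_B = V + ((C−V)·d_B)·d_B = V + 50.6878·d_B = (-26.4960,-50.2606)
sweep = 180° − θ = 161.4281°

center=(-34.4470,-47.9226) T_A=(-41.2393,-43.1739) T_B=(-26.4960,-50.2606) sweep=161.4281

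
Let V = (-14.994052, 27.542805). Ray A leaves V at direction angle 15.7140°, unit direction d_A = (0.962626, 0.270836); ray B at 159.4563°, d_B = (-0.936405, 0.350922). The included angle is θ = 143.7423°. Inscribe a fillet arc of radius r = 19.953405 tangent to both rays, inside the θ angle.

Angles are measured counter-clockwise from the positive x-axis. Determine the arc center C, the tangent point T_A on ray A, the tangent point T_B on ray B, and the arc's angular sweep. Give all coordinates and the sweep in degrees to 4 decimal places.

center=(-14.1094,48.5198) T_A=(-8.7053,29.3121) T_B=(-21.1115,29.8353) sweep=36.2577

bisector direction at 87.5851° = (0.042135,0.999112)
center distance |VC| = r/sin(θ/2) = 19.953405/sin(71.8712°) = 20.995646
C = V + |VC|·bis = (-14.1094,48.5198)
T_A = V + ((C−V)·d_A)·d_A = V + 6.5329·d_A = (-8.7053,29.3121)
T_B = V + ((C−V)·d_B)·d_B = V + 6.5329·d_B = (-21.1115,29.8353)
sweep = 180° − θ = 36.2577°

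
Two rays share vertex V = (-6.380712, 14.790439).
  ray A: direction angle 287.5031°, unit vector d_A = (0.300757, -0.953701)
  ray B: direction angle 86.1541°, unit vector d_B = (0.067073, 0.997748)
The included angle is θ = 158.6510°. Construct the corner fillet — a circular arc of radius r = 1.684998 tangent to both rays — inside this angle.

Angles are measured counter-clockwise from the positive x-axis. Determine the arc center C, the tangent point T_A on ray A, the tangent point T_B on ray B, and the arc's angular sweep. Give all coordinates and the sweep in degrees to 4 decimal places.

center=(-4.6782,14.9943) T_A=(-6.2852,14.4875) T_B=(-6.3594,15.1073) sweep=21.3490

bisector direction at 6.8286° = (0.992906,0.118900)
center distance |VC| = r/sin(θ/2) = 1.684998/sin(79.3255°) = 1.714670
C = V + |VC|·bis = (-4.6782,14.9943)
T_A = V + ((C−V)·d_A)·d_A = V + 0.3176·d_A = (-6.2852,14.4875)
T_B = V + ((C−V)·d_B)·d_B = V + 0.3176·d_B = (-6.3594,15.1073)
sweep = 180° − θ = 21.3490°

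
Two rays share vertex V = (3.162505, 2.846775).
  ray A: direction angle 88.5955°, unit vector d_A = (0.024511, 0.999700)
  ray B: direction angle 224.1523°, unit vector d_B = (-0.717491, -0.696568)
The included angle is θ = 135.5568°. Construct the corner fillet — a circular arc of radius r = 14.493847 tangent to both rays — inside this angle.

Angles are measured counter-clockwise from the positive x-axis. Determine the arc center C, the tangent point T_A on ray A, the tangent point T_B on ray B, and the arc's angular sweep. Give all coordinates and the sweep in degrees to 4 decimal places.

bisector direction at 156.3739° = (-0.916180,0.400766)
center distance |VC| = r/sin(θ/2) = 14.493847/sin(67.7784°) = 15.656700
C = V + |VC|·bis = (-11.1819,9.1215)
T_A = V + ((C−V)·d_A)·d_A = V + 5.9212·d_A = (3.3076,8.7662)
T_B = V + ((C−V)·d_B)·d_B = V + 5.9212·d_B = (-1.0859,-1.2777)
sweep = 180° − θ = 44.4432°

center=(-11.1819,9.1215) T_A=(3.3076,8.7662) T_B=(-1.0859,-1.2777) sweep=44.4432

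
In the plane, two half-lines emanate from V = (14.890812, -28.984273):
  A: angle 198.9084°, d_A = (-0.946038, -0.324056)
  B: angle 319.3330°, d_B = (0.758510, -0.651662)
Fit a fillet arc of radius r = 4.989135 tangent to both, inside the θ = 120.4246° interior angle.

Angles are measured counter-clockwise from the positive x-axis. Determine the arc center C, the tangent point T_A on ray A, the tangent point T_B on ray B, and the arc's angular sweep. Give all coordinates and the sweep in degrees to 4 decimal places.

center=(13.8058,-34.6296) T_A=(12.1890,-29.9097) T_B=(17.0570,-30.8453) sweep=59.5754

bisector direction at 259.1207° = (-0.188741,-0.982027)
center distance |VC| = r/sin(θ/2) = 4.989135/sin(60.2123°) = 5.748698
C = V + |VC|·bis = (13.8058,-34.6296)
T_A = V + ((C−V)·d_A)·d_A = V + 2.8559·d_A = (12.1890,-29.9097)
T_B = V + ((C−V)·d_B)·d_B = V + 2.8559·d_B = (17.0570,-30.8453)
sweep = 180° − θ = 59.5754°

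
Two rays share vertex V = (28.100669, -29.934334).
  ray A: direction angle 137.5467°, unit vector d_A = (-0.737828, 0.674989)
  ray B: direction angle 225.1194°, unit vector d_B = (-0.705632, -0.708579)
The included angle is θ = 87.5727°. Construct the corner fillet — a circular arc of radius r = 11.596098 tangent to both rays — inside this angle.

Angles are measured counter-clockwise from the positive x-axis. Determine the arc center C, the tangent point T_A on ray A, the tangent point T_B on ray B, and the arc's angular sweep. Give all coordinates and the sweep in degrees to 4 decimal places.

center=(11.3471,-30.3242) T_A=(19.1744,-21.7683) T_B=(19.5639,-38.5068) sweep=92.4273

bisector direction at 181.3330° = (-0.999729,-0.023264)
center distance |VC| = r/sin(θ/2) = 11.596098/sin(43.7863°) = 16.758064
C = V + |VC|·bis = (11.3471,-30.3242)
T_A = V + ((C−V)·d_A)·d_A = V + 12.0981·d_A = (19.1744,-21.7683)
T_B = V + ((C−V)·d_B)·d_B = V + 12.0981·d_B = (19.5639,-38.5068)
sweep = 180° − θ = 92.4273°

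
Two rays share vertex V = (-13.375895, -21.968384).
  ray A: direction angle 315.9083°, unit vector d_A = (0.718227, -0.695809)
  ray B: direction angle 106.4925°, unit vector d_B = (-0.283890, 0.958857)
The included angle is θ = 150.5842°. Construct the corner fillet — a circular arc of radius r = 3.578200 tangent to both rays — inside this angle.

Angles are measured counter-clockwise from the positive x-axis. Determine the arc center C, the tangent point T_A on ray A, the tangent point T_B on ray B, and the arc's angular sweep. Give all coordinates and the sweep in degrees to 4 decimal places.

center=(-10.2116,-20.0520) T_A=(-12.7013,-22.6219) T_B=(-13.6425,-21.0678) sweep=29.4158

bisector direction at 31.2004° = (0.855361,0.518033)
center distance |VC| = r/sin(θ/2) = 3.578200/sin(75.2921°) = 3.699420
C = V + |VC|·bis = (-10.2116,-20.0520)
T_A = V + ((C−V)·d_A)·d_A = V + 0.9393·d_A = (-12.7013,-22.6219)
T_B = V + ((C−V)·d_B)·d_B = V + 0.9393·d_B = (-13.6425,-21.0678)
sweep = 180° − θ = 29.4158°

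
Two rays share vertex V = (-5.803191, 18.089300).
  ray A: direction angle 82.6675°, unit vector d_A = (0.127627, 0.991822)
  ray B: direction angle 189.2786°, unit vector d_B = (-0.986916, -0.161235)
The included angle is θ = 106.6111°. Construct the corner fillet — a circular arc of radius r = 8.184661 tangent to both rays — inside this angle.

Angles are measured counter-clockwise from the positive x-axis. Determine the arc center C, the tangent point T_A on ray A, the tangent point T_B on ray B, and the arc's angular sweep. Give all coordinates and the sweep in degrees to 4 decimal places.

bisector direction at 135.9731° = (-0.719013,0.694997)
center distance |VC| = r/sin(θ/2) = 8.184661/sin(53.3055°) = 10.207432
C = V + |VC|·bis = (-13.1425,25.1834)
T_A = V + ((C−V)·d_A)·d_A = V + 6.0994·d_A = (-5.0247,24.1388)
T_B = V + ((C−V)·d_B)·d_B = V + 6.0994·d_B = (-11.8228,17.1059)
sweep = 180° − θ = 73.3889°

center=(-13.1425,25.1834) T_A=(-5.0247,24.1388) T_B=(-11.8228,17.1059) sweep=73.3889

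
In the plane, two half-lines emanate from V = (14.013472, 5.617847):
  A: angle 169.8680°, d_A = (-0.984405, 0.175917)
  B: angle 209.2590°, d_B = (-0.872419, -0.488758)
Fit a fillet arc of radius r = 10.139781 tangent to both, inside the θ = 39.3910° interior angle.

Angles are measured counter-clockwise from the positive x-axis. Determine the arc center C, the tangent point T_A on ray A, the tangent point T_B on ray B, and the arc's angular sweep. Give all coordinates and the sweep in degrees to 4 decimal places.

center=(-15.6549,0.6193) T_A=(-13.8711,10.6009) T_B=(-10.6990,-8.2269) sweep=140.6090

bisector direction at 189.5635° = (-0.986102,-0.166141)
center distance |VC| = r/sin(θ/2) = 10.139781/sin(19.6955°) = 30.086468
C = V + |VC|·bis = (-15.6549,0.6193)
T_A = V + ((C−V)·d_A)·d_A = V + 28.3263·d_A = (-13.8711,10.6009)
T_B = V + ((C−V)·d_B)·d_B = V + 28.3263·d_B = (-10.6990,-8.2269)
sweep = 180° − θ = 140.6090°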